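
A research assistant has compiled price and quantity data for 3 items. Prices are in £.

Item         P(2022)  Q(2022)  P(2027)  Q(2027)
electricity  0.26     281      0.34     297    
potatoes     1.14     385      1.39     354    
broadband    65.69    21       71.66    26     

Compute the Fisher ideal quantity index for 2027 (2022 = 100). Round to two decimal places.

115.37

Laspeyres component (base-period weights):
ΣP(2022)Q(2027) = 0.26×297 + 1.14×354 + 65.69×26 = 77.22 + 403.56 + 1707.94 = 2188.72
ΣP(2022)Q(2022) = 0.26×281 + 1.14×385 + 65.69×21 = 73.06 + 438.9 + 1379.49 = 1891.45
L = 2188.72 / 1891.45 × 100 = 115.7165
Paasche component (current-period weights):
ΣP(2027)Q(2027) = 0.34×297 + 1.39×354 + 71.66×26 = 100.98 + 492.06 + 1863.16 = 2456.2
ΣP(2027)Q(2022) = 0.34×281 + 1.39×385 + 71.66×21 = 95.54 + 535.15 + 1504.86 = 2135.55
P = 2456.2 / 2135.55 × 100 = 115.0149
Fisher = √(L × P) = √(115.7165 × 115.0149) = 115.3652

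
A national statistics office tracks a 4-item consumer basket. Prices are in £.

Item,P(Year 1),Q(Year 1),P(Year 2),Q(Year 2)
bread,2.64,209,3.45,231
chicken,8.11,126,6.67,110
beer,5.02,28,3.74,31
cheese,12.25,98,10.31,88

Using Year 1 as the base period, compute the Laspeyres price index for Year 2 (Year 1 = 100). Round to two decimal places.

91.83

Laspeyres price index uses base-period quantities as weights.
ΣP(Year 2)·Q(Year 1) = 3.45×209 + 6.67×126 + 3.74×28 + 10.31×98 = 721.05 + 840.42 + 104.72 + 1010.38 = 2676.57
ΣP(Year 1)·Q(Year 1) = 2.64×209 + 8.11×126 + 5.02×28 + 12.25×98 = 551.76 + 1021.86 + 140.56 + 1200.5 = 2914.68
Index = 2676.57 / 2914.68 × 100 = 91.8307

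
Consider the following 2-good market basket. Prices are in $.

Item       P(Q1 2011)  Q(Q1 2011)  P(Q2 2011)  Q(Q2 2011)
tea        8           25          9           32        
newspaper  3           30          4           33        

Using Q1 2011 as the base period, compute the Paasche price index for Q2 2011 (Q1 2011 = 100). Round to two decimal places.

118.31

Paasche price index uses current-period quantities as weights.
ΣP(Q2 2011)·Q(Q2 2011) = 9×32 + 4×33 = 288 + 132 = 420
ΣP(Q1 2011)·Q(Q2 2011) = 8×32 + 3×33 = 256 + 99 = 355
Index = 420 / 355 × 100 = 118.3099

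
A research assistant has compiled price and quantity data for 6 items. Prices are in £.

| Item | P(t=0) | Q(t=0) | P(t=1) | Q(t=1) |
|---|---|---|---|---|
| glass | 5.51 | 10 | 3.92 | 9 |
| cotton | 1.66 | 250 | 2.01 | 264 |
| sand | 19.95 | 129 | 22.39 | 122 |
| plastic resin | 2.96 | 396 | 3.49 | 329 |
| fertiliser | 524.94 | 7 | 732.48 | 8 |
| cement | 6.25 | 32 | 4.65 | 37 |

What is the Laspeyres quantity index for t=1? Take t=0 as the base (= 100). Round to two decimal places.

102.92

Laspeyres quantity index uses base-period prices as weights.
ΣP(t=0)·Q(t=1) = 5.51×9 + 1.66×264 + 19.95×122 + 2.96×329 + 524.94×8 + 6.25×37 = 49.59 + 438.24 + 2433.9 + 973.84 + 4199.52 + 231.25 = 8326.34
ΣP(t=0)·Q(t=0) = 5.51×10 + 1.66×250 + 19.95×129 + 2.96×396 + 524.94×7 + 6.25×32 = 55.1 + 415 + 2573.55 + 1172.16 + 3674.58 + 200 = 8090.39
Index = 8326.34 / 8090.39 × 100 = 102.9164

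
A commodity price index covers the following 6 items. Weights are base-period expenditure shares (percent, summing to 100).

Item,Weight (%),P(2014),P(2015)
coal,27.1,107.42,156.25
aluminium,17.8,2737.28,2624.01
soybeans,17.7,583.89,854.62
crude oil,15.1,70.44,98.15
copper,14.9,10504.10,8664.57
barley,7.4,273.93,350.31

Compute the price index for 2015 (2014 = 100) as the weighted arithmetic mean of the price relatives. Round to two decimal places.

coal: 27.1 × (156.25/107.42) = 27.1 × 1.454571 = 39.4189
aluminium: 17.8 × (2624.01/2737.28) = 17.8 × 0.958620 = 17.0634
soybeans: 17.7 × (854.62/583.89) = 17.7 × 1.463666 = 25.9069
crude oil: 15.1 × (98.15/70.44) = 15.1 × 1.393384 = 21.0401
copper: 14.9 × (8664.57/10504.10) = 14.9 × 0.824875 = 12.2906
barley: 7.4 × (350.31/273.93) = 7.4 × 1.278830 = 9.4633
Index = Σ wᵢ·(p₁ᵢ/p₀ᵢ) = 39.4189 + 17.0634 + 25.9069 + 21.0401 + 12.2906 + 9.4633 = 125.1833

125.18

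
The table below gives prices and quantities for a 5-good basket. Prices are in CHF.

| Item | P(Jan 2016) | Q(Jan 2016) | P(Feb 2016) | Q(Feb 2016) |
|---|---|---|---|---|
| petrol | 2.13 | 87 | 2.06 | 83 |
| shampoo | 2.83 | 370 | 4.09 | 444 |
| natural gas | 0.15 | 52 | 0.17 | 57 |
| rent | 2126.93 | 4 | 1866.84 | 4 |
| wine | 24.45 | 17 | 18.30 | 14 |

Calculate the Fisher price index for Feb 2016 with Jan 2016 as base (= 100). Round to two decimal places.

93.86

Laspeyres component (base-period weights):
ΣP(Feb 2016)Q(Jan 2016) = 2.06×87 + 4.09×370 + 0.17×52 + 1866.84×4 + 18.30×17 = 179.22 + 1513.3 + 8.84 + 7467.36 + 311.1 = 9479.82
ΣP(Jan 2016)Q(Jan 2016) = 2.13×87 + 2.83×370 + 0.15×52 + 2126.93×4 + 24.45×17 = 185.31 + 1047.1 + 7.8 + 8507.72 + 415.65 = 10163.58
L = 9479.82 / 10163.58 × 100 = 93.2724
Paasche component (current-period weights):
ΣP(Feb 2016)Q(Feb 2016) = 2.06×83 + 4.09×444 + 0.17×57 + 1866.84×4 + 18.30×14 = 170.98 + 1815.96 + 9.69 + 7467.36 + 256.2 = 9720.19
ΣP(Jan 2016)Q(Feb 2016) = 2.13×83 + 2.83×444 + 0.15×57 + 2126.93×4 + 24.45×14 = 176.79 + 1256.52 + 8.55 + 8507.72 + 342.3 = 10291.88
P = 9720.19 / 10291.88 × 100 = 94.4452
Fisher = √(L × P) = √(93.2724 × 94.4452) = 93.8570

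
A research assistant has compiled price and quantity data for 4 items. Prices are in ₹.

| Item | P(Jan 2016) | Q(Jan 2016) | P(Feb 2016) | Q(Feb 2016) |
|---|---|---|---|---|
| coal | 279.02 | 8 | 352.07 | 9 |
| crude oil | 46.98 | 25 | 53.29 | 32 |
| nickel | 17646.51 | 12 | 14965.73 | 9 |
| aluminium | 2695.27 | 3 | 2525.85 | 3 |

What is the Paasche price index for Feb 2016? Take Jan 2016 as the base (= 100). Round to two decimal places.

Paasche price index uses current-period quantities as weights.
ΣP(Feb 2016)·Q(Feb 2016) = 352.07×9 + 53.29×32 + 14965.73×9 + 2525.85×3 = 3168.63 + 1705.28 + 134691.57 + 7577.55 = 147143.03
ΣP(Jan 2016)·Q(Feb 2016) = 279.02×9 + 46.98×32 + 17646.51×9 + 2695.27×3 = 2511.18 + 1503.36 + 158818.59 + 8085.81 = 170918.94
Index = 147143.03 / 170918.94 × 100 = 86.0894

86.09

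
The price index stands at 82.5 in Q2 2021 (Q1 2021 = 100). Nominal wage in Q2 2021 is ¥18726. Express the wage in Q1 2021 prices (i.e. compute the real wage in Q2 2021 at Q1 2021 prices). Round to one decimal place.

22698.2

Real = Nominal ÷ (Index/100) = 18726 ÷ (82.5/100)
     = 18726 ÷ 0.825 = 22698.1818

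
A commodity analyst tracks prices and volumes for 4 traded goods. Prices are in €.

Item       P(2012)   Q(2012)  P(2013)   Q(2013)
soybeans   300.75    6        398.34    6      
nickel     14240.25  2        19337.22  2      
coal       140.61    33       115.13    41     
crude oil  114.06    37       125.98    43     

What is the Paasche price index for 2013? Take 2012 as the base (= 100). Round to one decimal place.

Paasche price index uses current-period quantities as weights.
ΣP(2013)·Q(2013) = 398.34×6 + 19337.22×2 + 115.13×41 + 125.98×43 = 2390.04 + 38674.44 + 4720.33 + 5417.14 = 51201.95
ΣP(2012)·Q(2013) = 300.75×6 + 14240.25×2 + 140.61×41 + 114.06×43 = 1804.5 + 28480.5 + 5765.01 + 4904.58 = 40954.59
Index = 51201.95 / 40954.59 × 100 = 125.0213

125.0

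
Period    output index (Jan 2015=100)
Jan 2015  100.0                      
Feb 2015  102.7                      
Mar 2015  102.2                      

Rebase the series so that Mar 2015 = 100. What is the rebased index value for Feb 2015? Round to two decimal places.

100.49

Rebased(Feb 2015) = 102.7 / 102.2 × 100 = 100.4892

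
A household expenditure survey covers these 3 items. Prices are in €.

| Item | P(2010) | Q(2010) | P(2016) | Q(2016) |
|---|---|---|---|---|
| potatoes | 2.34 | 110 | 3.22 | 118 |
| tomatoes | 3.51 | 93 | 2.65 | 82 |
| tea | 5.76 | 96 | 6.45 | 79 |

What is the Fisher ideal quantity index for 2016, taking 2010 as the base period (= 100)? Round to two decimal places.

90.18

Laspeyres component (base-period weights):
ΣP(2010)Q(2016) = 2.34×118 + 3.51×82 + 5.76×79 = 276.12 + 287.82 + 455.04 = 1018.98
ΣP(2010)Q(2010) = 2.34×110 + 3.51×93 + 5.76×96 = 257.4 + 326.43 + 552.96 = 1136.79
L = 1018.98 / 1136.79 × 100 = 89.6366
Paasche component (current-period weights):
ΣP(2016)Q(2016) = 3.22×118 + 2.65×82 + 6.45×79 = 379.96 + 217.3 + 509.55 = 1106.81
ΣP(2016)Q(2010) = 3.22×110 + 2.65×93 + 6.45×96 = 354.2 + 246.45 + 619.2 = 1219.85
P = 1106.81 / 1219.85 × 100 = 90.7333
Fisher = √(L × P) = √(89.6366 × 90.7333) = 90.1833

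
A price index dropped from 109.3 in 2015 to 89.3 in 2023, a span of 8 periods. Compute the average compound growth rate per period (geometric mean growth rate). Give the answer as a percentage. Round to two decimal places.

Growth factor = (89.3/109.3)^(1/8) = (0.817017)^(1/8) = 0.975055
Growth rate = 0.975055 − 1 = -0.024945 = -2.4945%

-2.49%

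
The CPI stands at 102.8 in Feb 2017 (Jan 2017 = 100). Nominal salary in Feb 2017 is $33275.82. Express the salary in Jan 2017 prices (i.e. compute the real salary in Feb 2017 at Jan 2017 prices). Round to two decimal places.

32369.47

Real = Nominal ÷ (Index/100) = 33275.82 ÷ (102.8/100)
     = 33275.82 ÷ 1.028 = 32369.4747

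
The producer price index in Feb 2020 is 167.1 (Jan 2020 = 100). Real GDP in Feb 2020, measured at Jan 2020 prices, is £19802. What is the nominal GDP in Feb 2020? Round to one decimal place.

33089.1

Nominal = Real × (Index/100) = 19802 × (167.1/100)
        = 19802 × 1.671 = 33089.1420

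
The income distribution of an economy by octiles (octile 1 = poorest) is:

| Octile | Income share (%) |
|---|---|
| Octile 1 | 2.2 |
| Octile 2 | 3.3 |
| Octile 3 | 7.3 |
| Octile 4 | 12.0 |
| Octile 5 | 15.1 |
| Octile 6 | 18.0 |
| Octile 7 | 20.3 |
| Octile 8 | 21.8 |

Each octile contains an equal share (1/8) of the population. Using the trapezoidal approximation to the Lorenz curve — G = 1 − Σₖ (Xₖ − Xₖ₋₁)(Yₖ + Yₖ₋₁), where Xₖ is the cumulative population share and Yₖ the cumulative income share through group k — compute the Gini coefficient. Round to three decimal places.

0.322

Cumulative income shares Yₖ: 0.0220, 0.0550, 0.1280, 0.2480, 0.3990, 0.5790, 0.7820, 1.0000
Σ (Xₖ−Xₖ₋₁)(Yₖ+Yₖ₋₁) = (1/8)(0.0220+0.0000) + (1/8)(0.0550+0.0220) + (1/8)(0.1280+0.0550) + (1/8)(0.2480+0.1280) + (1/8)(0.3990+0.2480) + (1/8)(0.5790+0.3990) + (1/8)(0.7820+0.5790) + (1/8)(1.0000+0.7820)
  = 0.0028 + 0.0096 + 0.0229 + 0.0470 + 0.0809 + 0.1222 + 0.1701 + 0.2228 = 0.6783
G = 1 − 0.6783 = 0.3217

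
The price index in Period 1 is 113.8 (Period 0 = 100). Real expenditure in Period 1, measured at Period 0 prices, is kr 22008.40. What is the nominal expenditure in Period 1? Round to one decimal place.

Nominal = Real × (Index/100) = 22008.40 × (113.8/100)
        = 22008.40 × 1.138 = 25045.5592

25045.6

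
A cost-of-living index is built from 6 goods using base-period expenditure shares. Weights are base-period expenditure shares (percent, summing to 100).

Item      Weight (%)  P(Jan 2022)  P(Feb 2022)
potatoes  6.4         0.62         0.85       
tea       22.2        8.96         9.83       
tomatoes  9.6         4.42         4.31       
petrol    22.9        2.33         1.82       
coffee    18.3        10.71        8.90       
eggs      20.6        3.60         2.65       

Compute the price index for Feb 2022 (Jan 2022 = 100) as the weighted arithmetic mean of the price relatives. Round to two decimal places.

potatoes: 6.4 × (0.85/0.62) = 6.4 × 1.370968 = 8.7742
tea: 22.2 × (9.83/8.96) = 22.2 × 1.097098 = 24.3556
tomatoes: 9.6 × (4.31/4.42) = 9.6 × 0.975113 = 9.3611
petrol: 22.9 × (1.82/2.33) = 22.9 × 0.781116 = 17.8876
coffee: 18.3 × (8.90/10.71) = 18.3 × 0.830999 = 15.2073
eggs: 20.6 × (2.65/3.60) = 20.6 × 0.736111 = 15.1639
Index = Σ wᵢ·(p₁ᵢ/p₀ᵢ) = 8.7742 + 24.3556 + 9.3611 + 17.8876 + 15.2073 + 15.1639 = 90.7496

90.75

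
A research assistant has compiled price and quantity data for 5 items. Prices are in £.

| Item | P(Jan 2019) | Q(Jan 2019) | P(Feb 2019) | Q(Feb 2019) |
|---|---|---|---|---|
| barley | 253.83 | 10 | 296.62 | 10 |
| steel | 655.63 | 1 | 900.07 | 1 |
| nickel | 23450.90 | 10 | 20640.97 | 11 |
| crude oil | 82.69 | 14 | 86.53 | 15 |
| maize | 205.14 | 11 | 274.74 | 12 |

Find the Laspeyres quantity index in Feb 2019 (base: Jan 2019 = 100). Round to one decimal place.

109.8

Laspeyres quantity index uses base-period prices as weights.
ΣP(Jan 2019)·Q(Feb 2019) = 253.83×10 + 655.63×1 + 23450.90×11 + 82.69×15 + 205.14×12 = 2538.3 + 655.63 + 257959.9 + 1240.35 + 2461.68 = 264855.86
ΣP(Jan 2019)·Q(Jan 2019) = 253.83×10 + 655.63×1 + 23450.90×10 + 82.69×14 + 205.14×11 = 2538.3 + 655.63 + 234509 + 1157.66 + 2256.54 = 241117.13
Index = 264855.86 / 241117.13 × 100 = 109.8453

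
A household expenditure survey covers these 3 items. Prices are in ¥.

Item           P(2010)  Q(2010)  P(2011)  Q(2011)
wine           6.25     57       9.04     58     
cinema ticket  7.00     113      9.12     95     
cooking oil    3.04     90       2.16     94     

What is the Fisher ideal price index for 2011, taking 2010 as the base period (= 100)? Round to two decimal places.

121.92

Laspeyres component (base-period weights):
ΣP(2011)Q(2010) = 9.04×57 + 9.12×113 + 2.16×90 = 515.28 + 1030.56 + 194.4 = 1740.24
ΣP(2010)Q(2010) = 6.25×57 + 7.00×113 + 3.04×90 = 356.25 + 791 + 273.6 = 1420.85
L = 1740.24 / 1420.85 × 100 = 122.4788
Paasche component (current-period weights):
ΣP(2011)Q(2011) = 9.04×58 + 9.12×95 + 2.16×94 = 524.32 + 866.4 + 203.04 = 1593.76
ΣP(2010)Q(2011) = 6.25×58 + 7.00×95 + 3.04×94 = 362.5 + 665 + 285.76 = 1313.26
P = 1593.76 / 1313.26 × 100 = 121.3591
Fisher = √(L × P) = √(122.4788 × 121.3591) = 121.9176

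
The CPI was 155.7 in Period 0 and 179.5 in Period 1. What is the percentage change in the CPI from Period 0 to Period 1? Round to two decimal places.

15.29%

Change = (179.5 − 155.7) / 155.7 × 100
       = 23.8 / 155.7 × 100 = 15.2858%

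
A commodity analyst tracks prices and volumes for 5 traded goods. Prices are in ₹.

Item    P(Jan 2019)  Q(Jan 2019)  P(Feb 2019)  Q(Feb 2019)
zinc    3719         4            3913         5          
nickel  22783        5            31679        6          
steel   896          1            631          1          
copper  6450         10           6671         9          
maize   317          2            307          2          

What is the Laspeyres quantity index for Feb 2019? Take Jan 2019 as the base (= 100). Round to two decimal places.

Laspeyres quantity index uses base-period prices as weights.
ΣP(Jan 2019)·Q(Feb 2019) = 3719×5 + 22783×6 + 896×1 + 6450×9 + 317×2 = 18595 + 136698 + 896 + 58050 + 634 = 214873
ΣP(Jan 2019)·Q(Jan 2019) = 3719×4 + 22783×5 + 896×1 + 6450×10 + 317×2 = 14876 + 113915 + 896 + 64500 + 634 = 194821
Index = 214873 / 194821 × 100 = 110.2925

110.29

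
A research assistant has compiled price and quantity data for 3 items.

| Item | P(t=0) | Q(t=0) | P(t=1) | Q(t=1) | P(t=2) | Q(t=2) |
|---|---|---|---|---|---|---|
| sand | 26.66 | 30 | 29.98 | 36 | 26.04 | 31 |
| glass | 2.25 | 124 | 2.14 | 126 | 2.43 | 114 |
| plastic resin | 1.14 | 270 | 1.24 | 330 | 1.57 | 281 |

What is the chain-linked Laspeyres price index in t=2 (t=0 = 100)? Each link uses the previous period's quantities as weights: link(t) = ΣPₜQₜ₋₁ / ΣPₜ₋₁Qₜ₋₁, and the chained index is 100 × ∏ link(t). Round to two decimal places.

Link t=0→t=1:
ΣP(t=1)Q(t=0) = 29.98×30 + 2.14×124 + 1.24×270 = 899.4 + 265.36 + 334.8 = 1499.56
ΣP(t=0)Q(t=0) = 26.66×30 + 2.25×124 + 1.14×270 = 799.8 + 279 + 307.8 = 1386.6
link = 1499.56/1386.6 = 1.081465
Link t=1→t=2:
ΣP(t=2)Q(t=1) = 26.04×36 + 2.43×126 + 1.57×330 = 937.44 + 306.18 + 518.1 = 1761.72
ΣP(t=1)Q(t=1) = 29.98×36 + 2.14×126 + 1.24×330 = 1079.28 + 269.64 + 409.2 = 1758.12
link = 1761.72/1758.12 = 1.002048
Chained index = 100 × 1.081465 × 1.002048 = 108.3680

108.37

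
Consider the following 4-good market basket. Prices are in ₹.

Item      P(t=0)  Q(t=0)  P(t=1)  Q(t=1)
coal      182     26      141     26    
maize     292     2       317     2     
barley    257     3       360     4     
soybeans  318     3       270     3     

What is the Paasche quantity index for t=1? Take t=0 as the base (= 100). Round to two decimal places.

105.82

Paasche quantity index uses current-period prices as weights.
ΣP(t=1)·Q(t=1) = 141×26 + 317×2 + 360×4 + 270×3 = 3666 + 634 + 1440 + 810 = 6550
ΣP(t=1)·Q(t=0) = 141×26 + 317×2 + 360×3 + 270×3 = 3666 + 634 + 1080 + 810 = 6190
Index = 6550 / 6190 × 100 = 105.8158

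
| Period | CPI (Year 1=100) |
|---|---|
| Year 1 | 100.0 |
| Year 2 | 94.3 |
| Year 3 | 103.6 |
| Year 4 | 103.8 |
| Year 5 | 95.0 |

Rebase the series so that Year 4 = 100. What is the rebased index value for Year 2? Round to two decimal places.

90.85

Rebased(Year 2) = 94.3 / 103.8 × 100 = 90.8478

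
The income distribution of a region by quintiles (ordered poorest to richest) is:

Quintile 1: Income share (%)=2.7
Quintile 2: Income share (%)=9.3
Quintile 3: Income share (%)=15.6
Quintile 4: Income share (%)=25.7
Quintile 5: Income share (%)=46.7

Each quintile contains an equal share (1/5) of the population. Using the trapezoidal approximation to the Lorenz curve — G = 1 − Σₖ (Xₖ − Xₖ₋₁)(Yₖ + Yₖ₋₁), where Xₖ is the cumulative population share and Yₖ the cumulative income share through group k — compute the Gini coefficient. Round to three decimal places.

Cumulative income shares Yₖ: 0.0270, 0.1200, 0.2760, 0.5330, 1.0000
Σ (Xₖ−Xₖ₋₁)(Yₖ+Yₖ₋₁) = (1/5)(0.0270+0.0000) + (1/5)(0.1200+0.0270) + (1/5)(0.2760+0.1200) + (1/5)(0.5330+0.2760) + (1/5)(1.0000+0.5330)
  = 0.0054 + 0.0294 + 0.0792 + 0.1618 + 0.3066 = 0.5824
G = 1 − 0.5824 = 0.4176

0.418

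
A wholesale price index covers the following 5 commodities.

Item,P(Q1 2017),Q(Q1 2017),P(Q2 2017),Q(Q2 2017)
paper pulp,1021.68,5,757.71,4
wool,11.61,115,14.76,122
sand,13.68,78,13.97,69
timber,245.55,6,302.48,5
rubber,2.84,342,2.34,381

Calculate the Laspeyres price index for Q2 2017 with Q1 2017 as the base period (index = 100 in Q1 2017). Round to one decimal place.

92.3

Laspeyres price index uses base-period quantities as weights.
ΣP(Q2 2017)·Q(Q1 2017) = 757.71×5 + 14.76×115 + 13.97×78 + 302.48×6 + 2.34×342 = 3788.55 + 1697.4 + 1089.66 + 1814.88 + 800.28 = 9190.77
ΣP(Q1 2017)·Q(Q1 2017) = 1021.68×5 + 11.61×115 + 13.68×78 + 245.55×6 + 2.84×342 = 5108.4 + 1335.15 + 1067.04 + 1473.3 + 971.28 = 9955.17
Index = 9190.77 / 9955.17 × 100 = 92.3216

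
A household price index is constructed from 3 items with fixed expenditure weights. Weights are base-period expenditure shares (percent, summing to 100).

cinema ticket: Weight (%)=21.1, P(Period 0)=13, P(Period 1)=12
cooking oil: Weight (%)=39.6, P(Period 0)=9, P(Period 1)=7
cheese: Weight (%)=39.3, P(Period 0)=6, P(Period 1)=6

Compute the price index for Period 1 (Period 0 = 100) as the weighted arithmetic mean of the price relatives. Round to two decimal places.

89.58

cinema ticket: 21.1 × (12/13) = 21.1 × 0.923077 = 19.4769
cooking oil: 39.6 × (7/9) = 39.6 × 0.777778 = 30.8000
cheese: 39.3 × (6/6) = 39.3 × 1.000000 = 39.3000
Index = Σ wᵢ·(p₁ᵢ/p₀ᵢ) = 19.4769 + 30.8000 + 39.3000 = 89.5769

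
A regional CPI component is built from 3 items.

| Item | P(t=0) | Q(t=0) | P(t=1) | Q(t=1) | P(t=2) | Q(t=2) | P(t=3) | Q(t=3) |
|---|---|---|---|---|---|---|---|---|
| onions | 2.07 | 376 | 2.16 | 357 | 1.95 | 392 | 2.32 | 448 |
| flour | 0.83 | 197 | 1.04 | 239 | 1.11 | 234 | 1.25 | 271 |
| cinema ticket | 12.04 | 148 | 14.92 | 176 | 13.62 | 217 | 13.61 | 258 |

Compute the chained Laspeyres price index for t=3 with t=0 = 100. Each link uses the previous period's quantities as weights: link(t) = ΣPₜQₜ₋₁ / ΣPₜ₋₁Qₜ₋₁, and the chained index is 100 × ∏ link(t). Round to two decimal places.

113.90

Link t=0→t=1:
ΣP(t=1)Q(t=0) = 2.16×376 + 1.04×197 + 14.92×148 = 812.16 + 204.88 + 2208.16 = 3225.2
ΣP(t=0)Q(t=0) = 2.07×376 + 0.83×197 + 12.04×148 = 778.32 + 163.51 + 1781.92 = 2723.75
link = 3225.2/2723.75 = 1.184103
Link t=1→t=2:
ΣP(t=2)Q(t=1) = 1.95×357 + 1.11×239 + 13.62×176 = 696.15 + 265.29 + 2397.12 = 3358.56
ΣP(t=1)Q(t=1) = 2.16×357 + 1.04×239 + 14.92×176 = 771.12 + 248.56 + 2625.92 = 3645.6
link = 3358.56/3645.6 = 0.921264
Link t=2→t=3:
ΣP(t=3)Q(t=2) = 2.32×392 + 1.25×234 + 13.61×217 = 909.44 + 292.5 + 2953.37 = 4155.31
ΣP(t=2)Q(t=2) = 1.95×392 + 1.11×234 + 13.62×217 = 764.4 + 259.74 + 2955.54 = 3979.68
link = 4155.31/3979.68 = 1.044132
Chained index = 100 × 1.184103 × 0.921264 × 1.044132 = 113.9013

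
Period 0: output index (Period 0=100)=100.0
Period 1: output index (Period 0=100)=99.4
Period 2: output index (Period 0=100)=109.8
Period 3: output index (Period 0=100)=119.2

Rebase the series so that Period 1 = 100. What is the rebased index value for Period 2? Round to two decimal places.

Rebased(Period 2) = 109.8 / 99.4 × 100 = 110.4628

110.46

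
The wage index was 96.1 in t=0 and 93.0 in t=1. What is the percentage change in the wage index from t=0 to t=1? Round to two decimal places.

Change = (93.0 − 96.1) / 96.1 × 100
       = -3.1 / 96.1 × 100 = -3.2258%

-3.23%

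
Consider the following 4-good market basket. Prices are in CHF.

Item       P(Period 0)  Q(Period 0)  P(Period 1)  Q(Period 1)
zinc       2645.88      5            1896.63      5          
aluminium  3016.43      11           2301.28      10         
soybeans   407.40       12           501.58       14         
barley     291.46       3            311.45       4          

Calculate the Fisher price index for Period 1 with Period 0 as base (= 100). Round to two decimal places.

Laspeyres component (base-period weights):
ΣP(Period 1)Q(Period 0) = 1896.63×5 + 2301.28×11 + 501.58×12 + 311.45×3 = 9483.15 + 25314.08 + 6018.96 + 934.35 = 41750.54
ΣP(Period 0)Q(Period 0) = 2645.88×5 + 3016.43×11 + 407.40×12 + 291.46×3 = 13229.4 + 33180.73 + 4888.8 + 874.38 = 52173.31
L = 41750.54 / 52173.31 × 100 = 80.0228
Paasche component (current-period weights):
ΣP(Period 1)Q(Period 1) = 1896.63×5 + 2301.28×10 + 501.58×14 + 311.45×4 = 9483.15 + 23012.8 + 7022.12 + 1245.8 = 40763.87
ΣP(Period 0)Q(Period 1) = 2645.88×5 + 3016.43×10 + 407.40×14 + 291.46×4 = 13229.4 + 30164.3 + 5703.6 + 1165.84 = 50263.14
P = 40763.87 / 50263.14 × 100 = 81.1009
Fisher = √(L × P) = √(80.0228 × 81.1009) = 80.5601

80.56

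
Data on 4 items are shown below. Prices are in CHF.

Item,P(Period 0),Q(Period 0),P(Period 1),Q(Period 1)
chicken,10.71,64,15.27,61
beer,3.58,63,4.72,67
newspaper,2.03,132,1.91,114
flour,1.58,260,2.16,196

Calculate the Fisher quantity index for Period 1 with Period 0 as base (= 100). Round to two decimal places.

Laspeyres component (base-period weights):
ΣP(Period 0)Q(Period 1) = 10.71×61 + 3.58×67 + 2.03×114 + 1.58×196 = 653.31 + 239.86 + 231.42 + 309.68 = 1434.27
ΣP(Period 0)Q(Period 0) = 10.71×64 + 3.58×63 + 2.03×132 + 1.58×260 = 685.44 + 225.54 + 267.96 + 410.8 = 1589.74
L = 1434.27 / 1589.74 × 100 = 90.2204
Paasche component (current-period weights):
ΣP(Period 1)Q(Period 1) = 15.27×61 + 4.72×67 + 1.91×114 + 2.16×196 = 931.47 + 316.24 + 217.74 + 423.36 = 1888.81
ΣP(Period 1)Q(Period 0) = 15.27×64 + 4.72×63 + 1.91×132 + 2.16×260 = 977.28 + 297.36 + 252.12 + 561.6 = 2088.36
P = 1888.81 / 2088.36 × 100 = 90.4447
Fisher = √(L × P) = √(90.2204 × 90.4447) = 90.3325

90.33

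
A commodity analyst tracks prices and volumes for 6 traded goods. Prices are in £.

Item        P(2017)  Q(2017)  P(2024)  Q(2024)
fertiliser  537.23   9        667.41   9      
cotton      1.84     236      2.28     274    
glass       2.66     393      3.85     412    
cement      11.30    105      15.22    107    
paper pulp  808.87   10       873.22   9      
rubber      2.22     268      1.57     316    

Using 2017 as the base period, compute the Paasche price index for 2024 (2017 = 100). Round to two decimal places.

Paasche price index uses current-period quantities as weights.
ΣP(2024)·Q(2024) = 667.41×9 + 2.28×274 + 3.85×412 + 15.22×107 + 873.22×9 + 1.57×316 = 6006.69 + 624.72 + 1586.2 + 1628.54 + 7858.98 + 496.12 = 18201.25
ΣP(2017)·Q(2024) = 537.23×9 + 1.84×274 + 2.66×412 + 11.30×107 + 808.87×9 + 2.22×316 = 4835.07 + 504.16 + 1095.92 + 1209.1 + 7279.83 + 701.52 = 15625.6
Index = 18201.25 / 15625.6 × 100 = 116.4835

116.48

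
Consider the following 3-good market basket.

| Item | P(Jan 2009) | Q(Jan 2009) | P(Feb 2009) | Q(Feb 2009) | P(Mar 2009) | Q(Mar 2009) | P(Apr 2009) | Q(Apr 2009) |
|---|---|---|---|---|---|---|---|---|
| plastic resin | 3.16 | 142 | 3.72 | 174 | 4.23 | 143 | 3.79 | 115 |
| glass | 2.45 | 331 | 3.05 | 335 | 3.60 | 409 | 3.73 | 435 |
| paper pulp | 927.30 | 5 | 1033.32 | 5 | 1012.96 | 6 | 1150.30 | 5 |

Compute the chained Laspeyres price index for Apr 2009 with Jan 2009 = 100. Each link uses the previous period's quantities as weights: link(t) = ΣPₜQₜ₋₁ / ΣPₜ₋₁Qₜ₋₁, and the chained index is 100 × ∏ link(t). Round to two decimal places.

128.19

Link Jan 2009→Feb 2009:
ΣP(Feb 2009)Q(Jan 2009) = 3.72×142 + 3.05×331 + 1033.32×5 = 528.24 + 1009.55 + 5166.6 = 6704.39
ΣP(Jan 2009)Q(Jan 2009) = 3.16×142 + 2.45×331 + 927.30×5 = 448.72 + 810.95 + 4636.5 = 5896.17
link = 6704.39/5896.17 = 1.137075
Link Feb 2009→Mar 2009:
ΣP(Mar 2009)Q(Feb 2009) = 4.23×174 + 3.60×335 + 1012.96×5 = 736.02 + 1206 + 5064.8 = 7006.82
ΣP(Feb 2009)Q(Feb 2009) = 3.72×174 + 3.05×335 + 1033.32×5 = 647.28 + 1021.75 + 5166.6 = 6835.63
link = 7006.82/6835.63 = 1.025044
Link Mar 2009→Apr 2009:
ΣP(Apr 2009)Q(Mar 2009) = 3.79×143 + 3.73×409 + 1150.30×6 = 541.97 + 1525.57 + 6901.8 = 8969.34
ΣP(Mar 2009)Q(Mar 2009) = 4.23×143 + 3.60×409 + 1012.96×6 = 604.89 + 1472.4 + 6077.76 = 8155.05
link = 8969.34/8155.05 = 1.099851
Chained index = 100 × 1.137075 × 1.025044 × 1.099851 = 128.1934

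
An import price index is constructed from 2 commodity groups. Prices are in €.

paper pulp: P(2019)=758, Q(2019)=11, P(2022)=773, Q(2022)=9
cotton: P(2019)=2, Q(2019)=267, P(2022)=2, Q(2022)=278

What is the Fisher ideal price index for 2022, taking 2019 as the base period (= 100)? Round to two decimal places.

Laspeyres component (base-period weights):
ΣP(2022)Q(2019) = 773×11 + 2×267 = 8503 + 534 = 9037
ΣP(2019)Q(2019) = 758×11 + 2×267 = 8338 + 534 = 8872
L = 9037 / 8872 × 100 = 101.8598
Paasche component (current-period weights):
ΣP(2022)Q(2022) = 773×9 + 2×278 = 6957 + 556 = 7513
ΣP(2019)Q(2022) = 758×9 + 2×278 = 6822 + 556 = 7378
P = 7513 / 7378 × 100 = 101.8298
Fisher = √(L × P) = √(101.8598 × 101.8298) = 101.8448

101.84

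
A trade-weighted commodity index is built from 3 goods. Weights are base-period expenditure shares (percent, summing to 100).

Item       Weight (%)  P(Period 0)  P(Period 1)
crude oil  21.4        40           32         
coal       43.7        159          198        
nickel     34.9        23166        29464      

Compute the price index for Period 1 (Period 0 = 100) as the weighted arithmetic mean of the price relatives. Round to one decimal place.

115.9

crude oil: 21.4 × (32/40) = 21.4 × 0.800000 = 17.1200
coal: 43.7 × (198/159) = 43.7 × 1.245283 = 54.4189
nickel: 34.9 × (29464/23166) = 34.9 × 1.271864 = 44.3881
Index = Σ wᵢ·(p₁ᵢ/p₀ᵢ) = 17.1200 + 54.4189 + 44.3881 = 115.9269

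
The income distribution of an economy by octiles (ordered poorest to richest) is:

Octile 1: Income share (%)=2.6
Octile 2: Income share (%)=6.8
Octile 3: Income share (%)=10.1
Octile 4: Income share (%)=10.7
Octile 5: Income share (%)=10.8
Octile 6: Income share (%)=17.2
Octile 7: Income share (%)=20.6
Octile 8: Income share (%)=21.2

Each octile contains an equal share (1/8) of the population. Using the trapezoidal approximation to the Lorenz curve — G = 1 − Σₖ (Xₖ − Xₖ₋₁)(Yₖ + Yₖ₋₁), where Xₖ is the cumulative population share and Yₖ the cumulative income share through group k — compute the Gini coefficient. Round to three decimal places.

0.276

Cumulative income shares Yₖ: 0.0260, 0.0940, 0.1950, 0.3020, 0.4100, 0.5820, 0.7880, 1.0000
Σ (Xₖ−Xₖ₋₁)(Yₖ+Yₖ₋₁) = (1/8)(0.0260+0.0000) + (1/8)(0.0940+0.0260) + (1/8)(0.1950+0.0940) + (1/8)(0.3020+0.1950) + (1/8)(0.4100+0.3020) + (1/8)(0.5820+0.4100) + (1/8)(0.7880+0.5820) + (1/8)(1.0000+0.7880)
  = 0.0033 + 0.0150 + 0.0361 + 0.0621 + 0.0890 + 0.1240 + 0.1713 + 0.2235 = 0.7243
G = 1 − 0.7243 = 0.2757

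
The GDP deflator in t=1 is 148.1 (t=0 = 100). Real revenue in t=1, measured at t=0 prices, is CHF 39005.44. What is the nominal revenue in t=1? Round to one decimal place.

Nominal = Real × (Index/100) = 39005.44 × (148.1/100)
        = 39005.44 × 1.481 = 57767.0566

57767.1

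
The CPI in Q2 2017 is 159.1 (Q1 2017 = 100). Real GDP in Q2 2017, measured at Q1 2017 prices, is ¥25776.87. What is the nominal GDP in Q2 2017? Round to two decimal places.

41011.00

Nominal = Real × (Index/100) = 25776.87 × (159.1/100)
        = 25776.87 × 1.591 = 41011.0002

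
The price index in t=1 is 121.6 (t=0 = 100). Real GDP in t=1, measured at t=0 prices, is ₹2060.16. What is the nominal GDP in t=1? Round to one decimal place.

2505.2

Nominal = Real × (Index/100) = 2060.16 × (121.6/100)
        = 2060.16 × 1.216 = 2505.1546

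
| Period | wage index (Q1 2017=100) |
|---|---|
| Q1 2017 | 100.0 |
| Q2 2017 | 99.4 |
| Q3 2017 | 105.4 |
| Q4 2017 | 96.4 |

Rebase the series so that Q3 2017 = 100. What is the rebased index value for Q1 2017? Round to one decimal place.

94.9

Rebased(Q1 2017) = 100.0 / 105.4 × 100 = 94.8767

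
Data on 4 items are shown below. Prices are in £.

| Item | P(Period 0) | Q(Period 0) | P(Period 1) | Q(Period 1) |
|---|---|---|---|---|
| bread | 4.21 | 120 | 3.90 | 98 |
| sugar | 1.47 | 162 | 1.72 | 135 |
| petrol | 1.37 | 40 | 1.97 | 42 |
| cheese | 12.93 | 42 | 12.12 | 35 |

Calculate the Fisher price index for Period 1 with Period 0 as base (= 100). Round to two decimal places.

99.76

Laspeyres component (base-period weights):
ΣP(Period 1)Q(Period 0) = 3.90×120 + 1.72×162 + 1.97×40 + 12.12×42 = 468 + 278.64 + 78.8 + 509.04 = 1334.48
ΣP(Period 0)Q(Period 0) = 4.21×120 + 1.47×162 + 1.37×40 + 12.93×42 = 505.2 + 238.14 + 54.8 + 543.06 = 1341.2
L = 1334.48 / 1341.2 × 100 = 99.4990
Paasche component (current-period weights):
ΣP(Period 1)Q(Period 1) = 3.90×98 + 1.72×135 + 1.97×42 + 12.12×35 = 382.2 + 232.2 + 82.74 + 424.2 = 1121.34
ΣP(Period 0)Q(Period 1) = 4.21×98 + 1.47×135 + 1.37×42 + 12.93×35 = 412.58 + 198.45 + 57.54 + 452.55 = 1121.12
P = 1121.34 / 1121.12 × 100 = 100.0196
Fisher = √(L × P) = √(99.4990 × 100.0196) = 99.7590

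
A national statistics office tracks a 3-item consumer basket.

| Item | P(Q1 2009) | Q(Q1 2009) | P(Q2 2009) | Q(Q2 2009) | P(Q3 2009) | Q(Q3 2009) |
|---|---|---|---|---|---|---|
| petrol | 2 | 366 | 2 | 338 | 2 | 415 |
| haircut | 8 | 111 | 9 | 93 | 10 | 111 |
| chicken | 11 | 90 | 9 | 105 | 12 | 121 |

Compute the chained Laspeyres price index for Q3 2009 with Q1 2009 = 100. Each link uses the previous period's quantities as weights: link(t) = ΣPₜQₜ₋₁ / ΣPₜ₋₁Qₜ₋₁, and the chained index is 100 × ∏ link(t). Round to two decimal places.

Link Q1 2009→Q2 2009:
ΣP(Q2 2009)Q(Q1 2009) = 2×366 + 9×111 + 9×90 = 732 + 999 + 810 = 2541
ΣP(Q1 2009)Q(Q1 2009) = 2×366 + 8×111 + 11×90 = 732 + 888 + 990 = 2610
link = 2541/2610 = 0.973563
Link Q2 2009→Q3 2009:
ΣP(Q3 2009)Q(Q2 2009) = 2×338 + 10×93 + 12×105 = 676 + 930 + 1260 = 2866
ΣP(Q2 2009)Q(Q2 2009) = 2×338 + 9×93 + 9×105 = 676 + 837 + 945 = 2458
link = 2866/2458 = 1.165989
Chained index = 100 × 0.973563 × 1.165989 = 113.5164

113.52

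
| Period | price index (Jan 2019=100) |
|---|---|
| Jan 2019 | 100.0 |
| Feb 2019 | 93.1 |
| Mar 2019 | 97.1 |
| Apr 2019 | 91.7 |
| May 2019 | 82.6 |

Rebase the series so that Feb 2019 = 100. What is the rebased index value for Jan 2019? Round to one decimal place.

Rebased(Jan 2019) = 100.0 / 93.1 × 100 = 107.4114

107.4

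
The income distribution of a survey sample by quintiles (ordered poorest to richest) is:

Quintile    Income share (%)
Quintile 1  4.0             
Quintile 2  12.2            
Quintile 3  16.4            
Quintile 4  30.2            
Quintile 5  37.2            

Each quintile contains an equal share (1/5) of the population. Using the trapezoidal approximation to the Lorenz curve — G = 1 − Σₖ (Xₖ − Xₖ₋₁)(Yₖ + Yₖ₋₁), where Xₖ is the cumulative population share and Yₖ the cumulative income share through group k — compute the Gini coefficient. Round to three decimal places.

0.338

Cumulative income shares Yₖ: 0.0400, 0.1620, 0.3260, 0.6280, 1.0000
Σ (Xₖ−Xₖ₋₁)(Yₖ+Yₖ₋₁) = (1/5)(0.0400+0.0000) + (1/5)(0.1620+0.0400) + (1/5)(0.3260+0.1620) + (1/5)(0.6280+0.3260) + (1/5)(1.0000+0.6280)
  = 0.0080 + 0.0404 + 0.0976 + 0.1908 + 0.3256 = 0.6624
G = 1 − 0.6624 = 0.3376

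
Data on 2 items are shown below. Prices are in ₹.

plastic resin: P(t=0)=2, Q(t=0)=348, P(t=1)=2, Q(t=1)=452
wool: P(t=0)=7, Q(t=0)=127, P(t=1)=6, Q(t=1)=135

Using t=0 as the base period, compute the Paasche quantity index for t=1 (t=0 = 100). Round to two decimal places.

Paasche quantity index uses current-period prices as weights.
ΣP(t=1)·Q(t=1) = 2×452 + 6×135 = 904 + 810 = 1714
ΣP(t=1)·Q(t=0) = 2×348 + 6×127 = 696 + 762 = 1458
Index = 1714 / 1458 × 100 = 117.5583

117.56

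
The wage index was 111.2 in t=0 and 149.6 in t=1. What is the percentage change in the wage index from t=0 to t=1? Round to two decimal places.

34.53%

Change = (149.6 − 111.2) / 111.2 × 100
       = 38.4 / 111.2 × 100 = 34.5324%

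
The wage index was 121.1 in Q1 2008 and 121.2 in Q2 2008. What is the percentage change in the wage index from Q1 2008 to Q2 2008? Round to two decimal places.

0.08%

Change = (121.2 − 121.1) / 121.1 × 100
       = 0.1 / 121.1 × 100 = 0.0826%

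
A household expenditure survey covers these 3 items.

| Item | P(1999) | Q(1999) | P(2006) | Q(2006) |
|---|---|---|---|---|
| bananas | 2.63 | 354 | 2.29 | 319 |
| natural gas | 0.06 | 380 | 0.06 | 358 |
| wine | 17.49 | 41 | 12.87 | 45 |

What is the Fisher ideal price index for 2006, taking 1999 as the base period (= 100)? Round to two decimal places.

81.13

Laspeyres component (base-period weights):
ΣP(2006)Q(1999) = 2.29×354 + 0.06×380 + 12.87×41 = 810.66 + 22.8 + 527.67 = 1361.13
ΣP(1999)Q(1999) = 2.63×354 + 0.06×380 + 17.49×41 = 931.02 + 22.8 + 717.09 = 1670.91
L = 1361.13 / 1670.91 × 100 = 81.4604
Paasche component (current-period weights):
ΣP(2006)Q(2006) = 2.29×319 + 0.06×358 + 12.87×45 = 730.51 + 21.48 + 579.15 = 1331.14
ΣP(1999)Q(2006) = 2.63×319 + 0.06×358 + 17.49×45 = 838.97 + 21.48 + 787.05 = 1647.5
P = 1331.14 / 1647.5 × 100 = 80.7976
Fisher = √(L × P) = √(81.4604 × 80.7976) = 81.1283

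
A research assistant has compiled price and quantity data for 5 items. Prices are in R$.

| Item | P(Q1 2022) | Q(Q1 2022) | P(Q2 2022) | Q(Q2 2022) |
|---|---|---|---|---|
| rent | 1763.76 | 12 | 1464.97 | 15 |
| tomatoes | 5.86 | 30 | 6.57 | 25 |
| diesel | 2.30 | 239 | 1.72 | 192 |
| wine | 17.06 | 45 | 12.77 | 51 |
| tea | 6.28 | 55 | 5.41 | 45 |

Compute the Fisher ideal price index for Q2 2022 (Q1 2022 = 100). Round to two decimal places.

82.86

Laspeyres component (base-period weights):
ΣP(Q2 2022)Q(Q1 2022) = 1464.97×12 + 6.57×30 + 1.72×239 + 12.77×45 + 5.41×55 = 17579.64 + 197.1 + 411.08 + 574.65 + 297.55 = 19060.02
ΣP(Q1 2022)Q(Q1 2022) = 1763.76×12 + 5.86×30 + 2.30×239 + 17.06×45 + 6.28×55 = 21165.12 + 175.8 + 549.7 + 767.7 + 345.4 = 23003.72
L = 19060.02 / 23003.72 × 100 = 82.8563
Paasche component (current-period weights):
ΣP(Q2 2022)Q(Q2 2022) = 1464.97×15 + 6.57×25 + 1.72×192 + 12.77×51 + 5.41×45 = 21974.55 + 164.25 + 330.24 + 651.27 + 243.45 = 23363.76
ΣP(Q1 2022)Q(Q2 2022) = 1763.76×15 + 5.86×25 + 2.30×192 + 17.06×51 + 6.28×45 = 26456.4 + 146.5 + 441.6 + 870.06 + 282.6 = 28197.16
P = 23363.76 / 28197.16 × 100 = 82.8586
Fisher = √(L × P) = √(82.8563 × 82.8586) = 82.8574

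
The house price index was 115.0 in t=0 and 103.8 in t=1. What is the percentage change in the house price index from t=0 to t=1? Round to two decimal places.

-9.74%

Change = (103.8 − 115.0) / 115.0 × 100
       = -11.2 / 115.0 × 100 = -9.7391%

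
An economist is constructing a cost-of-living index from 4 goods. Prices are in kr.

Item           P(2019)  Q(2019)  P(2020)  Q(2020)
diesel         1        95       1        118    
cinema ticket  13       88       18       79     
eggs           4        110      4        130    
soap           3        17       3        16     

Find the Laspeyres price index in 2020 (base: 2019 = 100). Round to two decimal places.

125.43

Laspeyres price index uses base-period quantities as weights.
ΣP(2020)·Q(2019) = 1×95 + 18×88 + 4×110 + 3×17 = 95 + 1584 + 440 + 51 = 2170
ΣP(2019)·Q(2019) = 1×95 + 13×88 + 4×110 + 3×17 = 95 + 1144 + 440 + 51 = 1730
Index = 2170 / 1730 × 100 = 125.4335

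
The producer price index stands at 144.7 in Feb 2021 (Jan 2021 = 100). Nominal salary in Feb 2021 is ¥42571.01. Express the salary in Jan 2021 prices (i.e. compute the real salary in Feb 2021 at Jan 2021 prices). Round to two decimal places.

29420.19

Real = Nominal ÷ (Index/100) = 42571.01 ÷ (144.7/100)
     = 42571.01 ÷ 1.447 = 29420.1866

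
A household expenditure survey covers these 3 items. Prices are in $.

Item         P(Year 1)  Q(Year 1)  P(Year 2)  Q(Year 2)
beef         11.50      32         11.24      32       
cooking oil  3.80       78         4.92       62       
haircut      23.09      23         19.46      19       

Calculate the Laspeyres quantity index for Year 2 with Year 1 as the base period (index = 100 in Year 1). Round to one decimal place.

Laspeyres quantity index uses base-period prices as weights.
ΣP(Year 1)·Q(Year 2) = 11.50×32 + 3.80×62 + 23.09×19 = 368 + 235.6 + 438.71 = 1042.31
ΣP(Year 1)·Q(Year 1) = 11.50×32 + 3.80×78 + 23.09×23 = 368 + 296.4 + 531.07 = 1195.47
Index = 1042.31 / 1195.47 × 100 = 87.1883

87.2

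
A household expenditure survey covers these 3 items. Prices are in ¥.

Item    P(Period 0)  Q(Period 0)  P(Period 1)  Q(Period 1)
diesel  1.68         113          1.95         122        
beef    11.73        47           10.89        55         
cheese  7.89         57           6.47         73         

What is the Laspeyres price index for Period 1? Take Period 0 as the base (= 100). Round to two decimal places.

92.45

Laspeyres price index uses base-period quantities as weights.
ΣP(Period 1)·Q(Period 0) = 1.95×113 + 10.89×47 + 6.47×57 = 220.35 + 511.83 + 368.79 = 1100.97
ΣP(Period 0)·Q(Period 0) = 1.68×113 + 11.73×47 + 7.89×57 = 189.84 + 551.31 + 449.73 = 1190.88
Index = 1100.97 / 1190.88 × 100 = 92.4501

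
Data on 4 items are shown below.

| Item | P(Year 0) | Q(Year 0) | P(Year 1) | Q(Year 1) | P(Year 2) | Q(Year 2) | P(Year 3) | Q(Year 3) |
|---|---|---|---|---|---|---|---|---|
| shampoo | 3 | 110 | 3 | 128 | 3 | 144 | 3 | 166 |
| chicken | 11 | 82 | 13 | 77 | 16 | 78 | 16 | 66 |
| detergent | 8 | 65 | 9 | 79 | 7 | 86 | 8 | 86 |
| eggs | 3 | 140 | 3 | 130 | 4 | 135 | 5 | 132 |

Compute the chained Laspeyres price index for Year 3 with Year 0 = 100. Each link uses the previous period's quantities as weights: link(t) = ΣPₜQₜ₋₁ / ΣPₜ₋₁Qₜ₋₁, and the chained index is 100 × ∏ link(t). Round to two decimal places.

Link Year 0→Year 1:
ΣP(Year 1)Q(Year 0) = 3×110 + 13×82 + 9×65 + 3×140 = 330 + 1066 + 585 + 420 = 2401
ΣP(Year 0)Q(Year 0) = 3×110 + 11×82 + 8×65 + 3×140 = 330 + 902 + 520 + 420 = 2172
link = 2401/2172 = 1.105433
Link Year 1→Year 2:
ΣP(Year 2)Q(Year 1) = 3×128 + 16×77 + 7×79 + 4×130 = 384 + 1232 + 553 + 520 = 2689
ΣP(Year 1)Q(Year 1) = 3×128 + 13×77 + 9×79 + 3×130 = 384 + 1001 + 711 + 390 = 2486
link = 2689/2486 = 1.081657
Link Year 2→Year 3:
ΣP(Year 3)Q(Year 2) = 3×144 + 16×78 + 8×86 + 5×135 = 432 + 1248 + 688 + 675 = 3043
ΣP(Year 2)Q(Year 2) = 3×144 + 16×78 + 7×86 + 4×135 = 432 + 1248 + 602 + 540 = 2822
link = 3043/2822 = 1.078313
Chained index = 100 × 1.105433 × 1.081657 × 1.078313 = 128.9339

128.93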